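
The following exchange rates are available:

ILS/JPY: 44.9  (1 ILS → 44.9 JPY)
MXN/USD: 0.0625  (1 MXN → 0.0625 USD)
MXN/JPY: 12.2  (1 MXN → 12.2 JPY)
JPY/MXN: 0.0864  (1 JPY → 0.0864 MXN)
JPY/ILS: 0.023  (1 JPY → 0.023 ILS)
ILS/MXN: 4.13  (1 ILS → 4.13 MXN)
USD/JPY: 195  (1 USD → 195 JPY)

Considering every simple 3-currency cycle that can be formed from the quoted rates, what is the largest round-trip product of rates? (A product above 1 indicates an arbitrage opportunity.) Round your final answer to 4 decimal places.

1.1589

MXN→JPY→ILS→MXN: 12.2 × 0.023 × 4.13 = 1.15888
MXN→USD→JPY→MXN: 0.0625 × 195 × 0.0864 = 1.05300
Maximum is MXN→JPY→ILS→MXN at 1.1589; arbitrage exists.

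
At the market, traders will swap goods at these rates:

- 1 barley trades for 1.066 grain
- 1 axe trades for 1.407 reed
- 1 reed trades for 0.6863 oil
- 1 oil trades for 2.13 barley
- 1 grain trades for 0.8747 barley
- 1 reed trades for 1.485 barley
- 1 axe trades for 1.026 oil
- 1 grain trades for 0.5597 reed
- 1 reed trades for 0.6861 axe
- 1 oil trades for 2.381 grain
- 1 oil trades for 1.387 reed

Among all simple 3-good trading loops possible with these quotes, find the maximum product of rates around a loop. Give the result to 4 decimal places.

0.9764

axe→oil→reed→axe: 1.026 × 1.387 × 0.6861 = 0.97636
oil→grain→reed→oil: 2.381 × 0.5597 × 0.6863 = 0.91459
barley→grain→reed→barley: 1.066 × 0.5597 × 1.485 = 0.88601
Maximum is axe→oil→reed→axe at 0.9764; no arbitrage — every cycle loses value.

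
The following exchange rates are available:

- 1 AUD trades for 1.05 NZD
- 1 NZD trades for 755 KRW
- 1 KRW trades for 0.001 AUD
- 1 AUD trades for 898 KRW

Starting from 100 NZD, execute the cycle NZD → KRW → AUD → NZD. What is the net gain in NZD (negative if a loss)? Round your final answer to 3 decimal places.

-20.725

100 NZD × 755 = 75500 KRW
75500 KRW × 0.001 = 75.5 AUD
75.5 AUD × 1.05 = 79.275 NZD
Net change: 79.275 − 100 = -20.725 NZD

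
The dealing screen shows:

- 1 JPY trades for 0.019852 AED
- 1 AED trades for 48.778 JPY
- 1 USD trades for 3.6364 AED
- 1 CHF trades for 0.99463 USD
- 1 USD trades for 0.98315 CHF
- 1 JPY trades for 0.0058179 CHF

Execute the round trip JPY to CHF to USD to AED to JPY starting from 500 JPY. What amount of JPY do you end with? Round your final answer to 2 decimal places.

500 JPY × 0.0058179 = 2.90895 CHF
2.90895 CHF × 0.99463 = 2.8933289385 USD
2.8933289385 USD × 3.6364 = 10.5213013519614 AED
10.5213013519614 AED × 48.778 = 513.2080373459731692 JPY

513.21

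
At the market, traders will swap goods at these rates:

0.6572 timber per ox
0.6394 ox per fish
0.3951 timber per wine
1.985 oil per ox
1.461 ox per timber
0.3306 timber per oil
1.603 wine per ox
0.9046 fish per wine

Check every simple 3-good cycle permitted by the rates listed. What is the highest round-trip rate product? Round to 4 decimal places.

0.9588

ox→oil→timber→ox: 1.985 × 0.3306 × 1.461 = 0.95877
wine→fish→ox→wine: 0.9046 × 0.6394 × 1.603 = 0.92718
wine→timber→ox→wine: 0.3951 × 1.461 × 1.603 = 0.92532
Maximum is ox→oil→timber→ox at 0.9588; no arbitrage — every cycle loses value.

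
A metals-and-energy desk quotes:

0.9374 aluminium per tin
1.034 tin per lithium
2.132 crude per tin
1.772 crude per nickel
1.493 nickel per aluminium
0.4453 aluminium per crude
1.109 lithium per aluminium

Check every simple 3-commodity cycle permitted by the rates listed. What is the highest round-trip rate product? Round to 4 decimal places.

1.1781

aluminium→nickel→crude→aluminium: 1.493 × 1.772 × 0.4453 = 1.17808
lithium→tin→aluminium→lithium: 1.034 × 0.9374 × 1.109 = 1.07492
Maximum is aluminium→nickel→crude→aluminium at 1.1781; arbitrage exists.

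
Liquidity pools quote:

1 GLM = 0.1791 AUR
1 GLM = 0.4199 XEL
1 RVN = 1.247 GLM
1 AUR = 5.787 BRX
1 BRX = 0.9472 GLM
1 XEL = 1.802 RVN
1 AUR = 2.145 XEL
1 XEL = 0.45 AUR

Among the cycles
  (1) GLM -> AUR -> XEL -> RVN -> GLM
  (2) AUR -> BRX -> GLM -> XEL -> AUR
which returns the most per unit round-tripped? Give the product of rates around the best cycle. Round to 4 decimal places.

(1) 0.1791 × 2.145 × 1.802 × 1.247 = 0.86326
(2) 5.787 × 0.9472 × 0.4199 × 0.45 = 1.03575
Highest is cycle (2) at 1.0357 (>1, arbitrage).

1.0357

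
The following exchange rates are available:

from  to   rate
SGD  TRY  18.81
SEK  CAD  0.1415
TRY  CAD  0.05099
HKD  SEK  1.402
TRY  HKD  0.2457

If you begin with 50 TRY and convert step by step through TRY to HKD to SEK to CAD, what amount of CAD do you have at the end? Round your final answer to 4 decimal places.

2.4371

50 TRY × 0.2457 = 12.285 HKD
12.285 HKD × 1.402 = 17.22357 SEK
17.22357 SEK × 0.1415 = 2.437135155 CAD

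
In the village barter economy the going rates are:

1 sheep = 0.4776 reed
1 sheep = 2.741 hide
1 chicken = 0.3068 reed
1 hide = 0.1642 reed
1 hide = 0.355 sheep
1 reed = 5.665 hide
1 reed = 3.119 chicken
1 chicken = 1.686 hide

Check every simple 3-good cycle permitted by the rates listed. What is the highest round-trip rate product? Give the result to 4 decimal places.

reed→hide→sheep→reed: 5.665 × 0.355 × 0.4776 = 0.96049
reed→chicken→hide→reed: 3.119 × 1.686 × 0.1642 = 0.86347
Maximum is reed→hide→sheep→reed at 0.9605; no arbitrage — every cycle loses value.

0.9605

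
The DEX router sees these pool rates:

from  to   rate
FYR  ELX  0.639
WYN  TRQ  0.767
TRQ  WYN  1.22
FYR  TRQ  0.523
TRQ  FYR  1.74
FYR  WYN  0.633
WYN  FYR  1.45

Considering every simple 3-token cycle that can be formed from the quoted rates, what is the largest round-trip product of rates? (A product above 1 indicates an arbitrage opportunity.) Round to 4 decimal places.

0.9252

TRQ→WYN→FYR→TRQ: 1.22 × 1.45 × 0.523 = 0.92519
TRQ→FYR→WYN→TRQ: 1.74 × 0.633 × 0.767 = 0.84479
Maximum is TRQ→WYN→FYR→TRQ at 0.9252; no arbitrage — every cycle loses value.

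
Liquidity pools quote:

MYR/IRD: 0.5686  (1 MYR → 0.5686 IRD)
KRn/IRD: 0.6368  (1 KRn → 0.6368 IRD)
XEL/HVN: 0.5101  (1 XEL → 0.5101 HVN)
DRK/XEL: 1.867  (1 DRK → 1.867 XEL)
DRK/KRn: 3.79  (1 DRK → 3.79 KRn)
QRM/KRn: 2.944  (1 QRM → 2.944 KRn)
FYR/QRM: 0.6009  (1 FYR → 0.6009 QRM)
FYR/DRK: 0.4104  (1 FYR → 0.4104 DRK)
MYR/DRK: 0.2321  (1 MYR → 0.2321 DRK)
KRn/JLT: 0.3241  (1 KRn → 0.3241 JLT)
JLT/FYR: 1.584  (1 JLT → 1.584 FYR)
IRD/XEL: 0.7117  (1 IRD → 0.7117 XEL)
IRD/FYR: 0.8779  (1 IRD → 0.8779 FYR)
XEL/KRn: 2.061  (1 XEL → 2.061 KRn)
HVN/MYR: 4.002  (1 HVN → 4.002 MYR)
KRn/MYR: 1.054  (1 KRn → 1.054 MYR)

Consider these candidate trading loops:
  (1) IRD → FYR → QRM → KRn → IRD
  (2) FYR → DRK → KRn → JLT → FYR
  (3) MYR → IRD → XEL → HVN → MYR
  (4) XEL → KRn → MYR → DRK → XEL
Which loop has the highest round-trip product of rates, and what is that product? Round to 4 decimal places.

0.9890

(1) 0.8779 × 0.6009 × 2.944 × 0.6368 = 0.98898
(2) 0.4104 × 3.79 × 0.3241 × 1.584 = 0.79851
(3) 0.5686 × 0.7117 × 0.5101 × 4.002 = 0.82611
(4) 2.061 × 1.054 × 0.2321 × 1.867 = 0.94132
Highest is cycle (1) at 0.9890 (≤1, no arbitrage).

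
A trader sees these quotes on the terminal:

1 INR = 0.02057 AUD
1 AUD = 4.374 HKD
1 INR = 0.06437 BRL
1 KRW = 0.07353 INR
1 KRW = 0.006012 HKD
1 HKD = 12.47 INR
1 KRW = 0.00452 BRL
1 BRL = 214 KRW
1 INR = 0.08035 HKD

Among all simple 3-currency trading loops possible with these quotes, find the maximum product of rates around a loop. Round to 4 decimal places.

INR→AUD→HKD→INR: 0.02057 × 4.374 × 12.47 = 1.12197
INR→BRL→KRW→INR: 0.06437 × 214 × 0.07353 = 1.01289
Maximum is INR→AUD→HKD→INR at 1.1220; arbitrage exists.

1.1220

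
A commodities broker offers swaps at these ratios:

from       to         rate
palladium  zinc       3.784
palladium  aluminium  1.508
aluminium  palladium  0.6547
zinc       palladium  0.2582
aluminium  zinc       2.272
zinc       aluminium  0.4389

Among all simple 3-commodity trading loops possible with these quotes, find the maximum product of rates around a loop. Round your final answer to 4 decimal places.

aluminium→palladium→zinc→aluminium: 0.6547 × 3.784 × 0.4389 = 1.08732
aluminium→zinc→palladium→aluminium: 2.272 × 0.2582 × 1.508 = 0.88464
Maximum is aluminium→palladium→zinc→aluminium at 1.0873; arbitrage exists.

1.0873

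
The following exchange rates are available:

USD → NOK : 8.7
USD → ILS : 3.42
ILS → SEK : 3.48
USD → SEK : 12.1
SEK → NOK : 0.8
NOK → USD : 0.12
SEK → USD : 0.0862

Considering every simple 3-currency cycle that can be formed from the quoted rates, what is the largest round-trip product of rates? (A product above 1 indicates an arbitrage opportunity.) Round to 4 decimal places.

SEK→NOK→USD→SEK: 0.8 × 0.12 × 12.1 = 1.16160
ILS→SEK→USD→ILS: 3.48 × 0.0862 × 3.42 = 1.02592
Maximum is SEK→NOK→USD→SEK at 1.1616; arbitrage exists.

1.1616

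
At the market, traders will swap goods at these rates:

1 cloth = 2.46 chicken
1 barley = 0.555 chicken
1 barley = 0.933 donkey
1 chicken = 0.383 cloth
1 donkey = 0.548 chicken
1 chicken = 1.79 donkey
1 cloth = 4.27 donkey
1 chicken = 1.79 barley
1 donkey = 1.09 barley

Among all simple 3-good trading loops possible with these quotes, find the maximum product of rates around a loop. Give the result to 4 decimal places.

chicken→donkey→barley→chicken: 1.79 × 1.09 × 0.555 = 1.08286
chicken→barley→donkey→chicken: 1.79 × 0.933 × 0.548 = 0.91520
chicken→cloth→donkey→chicken: 0.383 × 4.27 × 0.548 = 0.89620
Maximum is chicken→donkey→barley→chicken at 1.0829; arbitrage exists.

1.0829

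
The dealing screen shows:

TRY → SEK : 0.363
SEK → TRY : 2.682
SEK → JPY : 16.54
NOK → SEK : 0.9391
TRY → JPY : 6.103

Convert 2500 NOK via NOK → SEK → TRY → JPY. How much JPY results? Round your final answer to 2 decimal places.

38428.55

2500 NOK × 0.9391 = 2347.75 SEK
2347.75 SEK × 2.682 = 6296.6655 TRY
6296.6655 TRY × 6.103 = 38428.5495465 JPY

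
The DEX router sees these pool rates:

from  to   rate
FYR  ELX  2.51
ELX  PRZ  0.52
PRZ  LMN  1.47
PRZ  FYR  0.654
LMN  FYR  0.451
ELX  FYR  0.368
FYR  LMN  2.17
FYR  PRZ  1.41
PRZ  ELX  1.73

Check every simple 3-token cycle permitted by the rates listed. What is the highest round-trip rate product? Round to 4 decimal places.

LMN→FYR→PRZ→LMN: 0.451 × 1.41 × 1.47 = 0.93479
ELX→FYR→PRZ→ELX: 0.368 × 1.41 × 1.73 = 0.89766
ELX→PRZ→FYR→ELX: 0.52 × 0.654 × 2.51 = 0.85360
Maximum is LMN→FYR→PRZ→LMN at 0.9348; no arbitrage — every cycle loses value.

0.9348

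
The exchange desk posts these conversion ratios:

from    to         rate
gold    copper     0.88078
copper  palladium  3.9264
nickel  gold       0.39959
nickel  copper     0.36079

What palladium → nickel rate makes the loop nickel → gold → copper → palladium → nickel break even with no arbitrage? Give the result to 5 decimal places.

0.72364

Known legs of the cycle: 0.39959 × 0.88078 × 3.9264 = 1.38189993601728
For no arbitrage the full-cycle product must be 1, so the missing rate is 1 / 1.38189993601728 ≈ 0.7236414.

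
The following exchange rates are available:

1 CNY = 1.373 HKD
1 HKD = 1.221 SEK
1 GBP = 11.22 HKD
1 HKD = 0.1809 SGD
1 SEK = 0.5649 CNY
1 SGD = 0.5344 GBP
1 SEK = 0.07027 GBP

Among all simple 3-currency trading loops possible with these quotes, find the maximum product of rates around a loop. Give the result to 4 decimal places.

1.0847

GBP→HKD→SGD→GBP: 11.22 × 0.1809 × 0.5344 = 1.08467
GBP→HKD→SEK→GBP: 11.22 × 1.221 × 0.07027 = 0.96267
CNY→HKD→SEK→CNY: 1.373 × 1.221 × 0.5649 = 0.94702
Maximum is GBP→HKD→SGD→GBP at 1.0847; arbitrage exists.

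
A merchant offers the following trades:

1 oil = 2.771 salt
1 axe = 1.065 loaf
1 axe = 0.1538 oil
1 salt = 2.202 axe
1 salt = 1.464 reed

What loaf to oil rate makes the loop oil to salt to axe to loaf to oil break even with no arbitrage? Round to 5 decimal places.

Known legs of the cycle: 2.771 × 2.202 × 1.065 = 6.49835523
For no arbitrage the full-cycle product must be 1, so the missing rate is 1 / 6.49835523 ≈ 0.1538851.

0.15389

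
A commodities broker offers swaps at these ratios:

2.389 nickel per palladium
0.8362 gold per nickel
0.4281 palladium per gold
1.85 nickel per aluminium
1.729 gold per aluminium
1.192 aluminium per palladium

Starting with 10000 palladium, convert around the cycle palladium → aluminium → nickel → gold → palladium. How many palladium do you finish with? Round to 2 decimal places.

7894.11

10000 palladium × 1.192 = 11920 aluminium
11920 aluminium × 1.85 = 22052 nickel
22052 nickel × 0.8362 = 18439.8824 gold
18439.8824 gold × 0.4281 = 7894.11365544 palladium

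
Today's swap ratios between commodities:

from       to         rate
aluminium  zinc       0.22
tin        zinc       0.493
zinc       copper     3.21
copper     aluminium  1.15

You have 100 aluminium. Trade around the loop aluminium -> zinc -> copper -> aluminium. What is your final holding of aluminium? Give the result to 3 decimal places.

100 aluminium × 0.22 = 22 zinc
22 zinc × 3.21 = 70.62 copper
70.62 copper × 1.15 = 81.213 aluminium

81.213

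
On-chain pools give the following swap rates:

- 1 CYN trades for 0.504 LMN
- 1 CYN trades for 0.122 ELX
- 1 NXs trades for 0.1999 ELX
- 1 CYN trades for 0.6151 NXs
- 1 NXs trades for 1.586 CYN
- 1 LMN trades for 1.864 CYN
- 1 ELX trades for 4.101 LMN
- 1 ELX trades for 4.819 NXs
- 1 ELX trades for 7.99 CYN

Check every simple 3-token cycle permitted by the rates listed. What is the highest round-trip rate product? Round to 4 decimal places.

0.9824

CYN→NXs→ELX→CYN: 0.6151 × 0.1999 × 7.99 = 0.98244
CYN→ELX→LMN→CYN: 0.122 × 4.101 × 1.864 = 0.93260
CYN→ELX→NXs→CYN: 0.122 × 4.819 × 1.586 = 0.93244
Maximum is CYN→NXs→ELX→CYN at 0.9824; no arbitrage — every cycle loses value.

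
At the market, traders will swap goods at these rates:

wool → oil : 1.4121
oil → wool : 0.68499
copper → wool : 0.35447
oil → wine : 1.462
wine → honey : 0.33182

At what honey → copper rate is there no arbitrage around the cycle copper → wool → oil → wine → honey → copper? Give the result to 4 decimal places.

Known legs of the cycle: 0.35447 × 1.4121 × 1.462 × 0.33182 = 0.24282582330499308
For no arbitrage the full-cycle product must be 1, so the missing rate is 1 / 0.24282582330499308 ≈ 4.118178.

4.1182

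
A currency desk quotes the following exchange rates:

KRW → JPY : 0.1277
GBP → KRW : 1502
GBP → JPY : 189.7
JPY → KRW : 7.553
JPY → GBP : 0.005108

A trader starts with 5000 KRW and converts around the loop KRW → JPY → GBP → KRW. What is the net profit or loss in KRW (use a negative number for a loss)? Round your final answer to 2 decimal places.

5000 KRW × 0.1277 = 638.5 JPY
638.5 JPY × 0.005108 = 3.261458 GBP
3.261458 GBP × 1502 = 4898.709916 KRW
Net change: 4898.709916 − 5000 = -101.290084 KRW

-101.29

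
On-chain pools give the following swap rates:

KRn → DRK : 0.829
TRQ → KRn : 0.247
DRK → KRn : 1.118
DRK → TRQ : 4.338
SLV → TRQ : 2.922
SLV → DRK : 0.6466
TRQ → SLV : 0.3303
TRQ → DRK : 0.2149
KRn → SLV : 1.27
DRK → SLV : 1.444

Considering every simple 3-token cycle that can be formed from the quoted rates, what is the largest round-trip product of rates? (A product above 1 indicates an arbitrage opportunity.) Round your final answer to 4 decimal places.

TRQ→SLV→DRK→TRQ: 0.3303 × 0.6466 × 4.338 = 0.92648
KRn→SLV→DRK→KRn: 1.27 × 0.6466 × 1.118 = 0.91808
KRn→SLV→TRQ→KRn: 1.27 × 2.922 × 0.247 = 0.91660
TRQ→DRK→SLV→TRQ: 0.2149 × 1.444 × 2.922 = 0.90674
KRn→DRK→TRQ→KRn: 0.829 × 4.338 × 0.247 = 0.88826
Maximum is TRQ→SLV→DRK→TRQ at 0.9265; no arbitrage — every cycle loses value.

0.9265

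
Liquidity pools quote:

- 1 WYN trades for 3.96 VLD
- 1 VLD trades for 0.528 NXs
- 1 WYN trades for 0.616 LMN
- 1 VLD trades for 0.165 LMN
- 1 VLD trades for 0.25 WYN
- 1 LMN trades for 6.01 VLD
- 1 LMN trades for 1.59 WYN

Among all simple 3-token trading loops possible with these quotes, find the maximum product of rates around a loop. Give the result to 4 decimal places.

WYN→VLD→LMN→WYN: 3.96 × 0.165 × 1.59 = 1.03891
WYN→LMN→VLD→WYN: 0.616 × 6.01 × 0.25 = 0.92554
Maximum is WYN→VLD→LMN→WYN at 1.0389; arbitrage exists.

1.0389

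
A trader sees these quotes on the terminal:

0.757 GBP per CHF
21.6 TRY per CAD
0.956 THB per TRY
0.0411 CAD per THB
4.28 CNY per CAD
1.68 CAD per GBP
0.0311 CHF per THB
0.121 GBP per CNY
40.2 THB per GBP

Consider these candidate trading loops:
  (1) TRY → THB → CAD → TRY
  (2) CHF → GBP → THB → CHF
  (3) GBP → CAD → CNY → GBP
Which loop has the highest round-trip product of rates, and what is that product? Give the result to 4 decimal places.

0.9464

(1) 0.956 × 0.0411 × 21.6 = 0.84870
(2) 0.757 × 40.2 × 0.0311 = 0.94642
(3) 1.68 × 4.28 × 0.121 = 0.87004
Highest is cycle (2) at 0.9464 (≤1, no arbitrage).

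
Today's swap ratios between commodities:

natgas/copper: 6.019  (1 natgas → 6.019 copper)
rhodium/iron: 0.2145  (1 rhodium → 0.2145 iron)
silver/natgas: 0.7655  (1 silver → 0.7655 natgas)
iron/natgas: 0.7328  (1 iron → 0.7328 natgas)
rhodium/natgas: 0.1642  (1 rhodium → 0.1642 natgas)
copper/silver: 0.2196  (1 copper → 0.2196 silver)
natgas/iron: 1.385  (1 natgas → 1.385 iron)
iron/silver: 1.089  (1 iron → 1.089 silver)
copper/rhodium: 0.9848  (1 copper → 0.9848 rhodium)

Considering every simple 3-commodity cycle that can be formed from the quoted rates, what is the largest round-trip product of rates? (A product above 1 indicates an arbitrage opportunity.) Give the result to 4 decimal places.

iron→silver→natgas→iron: 1.089 × 0.7655 × 1.385 = 1.15458
natgas→copper→silver→natgas: 6.019 × 0.2196 × 0.7655 = 1.01182
natgas→copper→rhodium→natgas: 6.019 × 0.9848 × 0.1642 = 0.97330
Maximum is iron→silver→natgas→iron at 1.1546; arbitrage exists.

1.1546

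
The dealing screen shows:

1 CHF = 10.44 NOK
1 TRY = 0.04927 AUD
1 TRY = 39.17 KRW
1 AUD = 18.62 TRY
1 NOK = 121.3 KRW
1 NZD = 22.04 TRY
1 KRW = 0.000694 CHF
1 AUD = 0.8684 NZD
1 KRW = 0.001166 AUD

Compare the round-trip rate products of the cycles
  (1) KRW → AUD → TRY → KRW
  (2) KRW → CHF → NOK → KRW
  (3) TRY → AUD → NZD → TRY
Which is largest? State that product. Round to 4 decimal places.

(1) 0.001166 × 18.62 × 39.17 = 0.85042
(2) 0.000694 × 10.44 × 121.3 = 0.87886
(3) 0.04927 × 0.8684 × 22.04 = 0.94300
Highest is cycle (3) at 0.9430 (≤1, no arbitrage).

0.9430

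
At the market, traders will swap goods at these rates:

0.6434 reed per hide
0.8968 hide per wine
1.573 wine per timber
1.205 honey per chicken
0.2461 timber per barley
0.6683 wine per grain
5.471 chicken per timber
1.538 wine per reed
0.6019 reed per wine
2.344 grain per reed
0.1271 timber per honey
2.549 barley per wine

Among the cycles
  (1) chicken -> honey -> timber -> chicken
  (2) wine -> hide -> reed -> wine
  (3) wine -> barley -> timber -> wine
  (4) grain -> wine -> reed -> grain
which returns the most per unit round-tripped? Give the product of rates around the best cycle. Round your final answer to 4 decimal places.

(1) 1.205 × 0.1271 × 5.471 = 0.83791
(2) 0.8968 × 0.6434 × 1.538 = 0.88743
(3) 2.549 × 0.2461 × 1.573 = 0.98676
(4) 0.6683 × 0.6019 × 2.344 = 0.94287
Highest is cycle (3) at 0.9868 (≤1, no arbitrage).

0.9868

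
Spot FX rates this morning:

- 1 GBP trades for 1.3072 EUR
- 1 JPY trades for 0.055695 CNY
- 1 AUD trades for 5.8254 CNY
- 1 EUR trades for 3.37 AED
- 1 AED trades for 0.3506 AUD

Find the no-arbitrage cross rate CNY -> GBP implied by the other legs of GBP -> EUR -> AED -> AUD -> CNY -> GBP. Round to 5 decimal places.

0.11115

Known legs of the cycle: 1.3072 × 3.37 × 0.3506 × 5.8254 = 8.99724617190336
For no arbitrage the full-cycle product must be 1, so the missing rate is 1 / 8.99724617190336 ≈ 0.1111451.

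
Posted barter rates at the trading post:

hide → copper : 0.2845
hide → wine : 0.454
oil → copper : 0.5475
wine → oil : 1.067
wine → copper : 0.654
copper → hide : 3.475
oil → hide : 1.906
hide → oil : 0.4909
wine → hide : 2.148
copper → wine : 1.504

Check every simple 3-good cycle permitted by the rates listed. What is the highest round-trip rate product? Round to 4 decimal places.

1.0318

wine→copper→hide→wine: 0.654 × 3.475 × 0.454 = 1.03178
copper→hide→oil→copper: 3.475 × 0.4909 × 0.5475 = 0.93397
wine→oil→hide→wine: 1.067 × 1.906 × 0.454 = 0.92330
wine→hide→copper→wine: 2.148 × 0.2845 × 1.504 = 0.91910
wine→oil→copper→wine: 1.067 × 0.5475 × 1.504 = 0.87861
Maximum is wine→copper→hide→wine at 1.0318; arbitrage exists.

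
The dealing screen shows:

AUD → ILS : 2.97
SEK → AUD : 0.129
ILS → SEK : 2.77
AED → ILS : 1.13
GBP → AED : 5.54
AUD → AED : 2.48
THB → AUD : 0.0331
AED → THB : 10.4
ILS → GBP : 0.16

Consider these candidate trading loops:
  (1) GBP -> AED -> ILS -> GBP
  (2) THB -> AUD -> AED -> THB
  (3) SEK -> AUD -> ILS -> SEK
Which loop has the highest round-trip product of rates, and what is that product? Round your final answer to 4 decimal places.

1.0613

(1) 5.54 × 1.13 × 0.16 = 1.00163
(2) 0.0331 × 2.48 × 10.4 = 0.85372
(3) 0.129 × 2.97 × 2.77 = 1.06127
Highest is cycle (3) at 1.0613 (>1, arbitrage).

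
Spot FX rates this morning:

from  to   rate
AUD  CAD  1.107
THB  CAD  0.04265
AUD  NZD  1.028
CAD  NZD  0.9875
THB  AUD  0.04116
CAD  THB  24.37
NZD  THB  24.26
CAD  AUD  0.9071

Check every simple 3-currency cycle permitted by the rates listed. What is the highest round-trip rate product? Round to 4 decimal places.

1.1104

CAD→THB→AUD→CAD: 24.37 × 0.04116 × 1.107 = 1.11040
AUD→NZD→THB→AUD: 1.028 × 24.26 × 0.04116 = 1.02650
CAD→NZD→THB→CAD: 0.9875 × 24.26 × 0.04265 = 1.02176
Maximum is CAD→THB→AUD→CAD at 1.1104; arbitrage exists.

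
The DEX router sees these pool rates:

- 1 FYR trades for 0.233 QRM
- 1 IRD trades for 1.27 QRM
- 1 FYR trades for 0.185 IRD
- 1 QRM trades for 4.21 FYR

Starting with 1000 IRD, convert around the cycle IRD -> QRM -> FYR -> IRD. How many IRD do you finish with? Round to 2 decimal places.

989.14

1000 IRD × 1.27 = 1270 QRM
1270 QRM × 4.21 = 5346.7 FYR
5346.7 FYR × 0.185 = 989.1395 IRD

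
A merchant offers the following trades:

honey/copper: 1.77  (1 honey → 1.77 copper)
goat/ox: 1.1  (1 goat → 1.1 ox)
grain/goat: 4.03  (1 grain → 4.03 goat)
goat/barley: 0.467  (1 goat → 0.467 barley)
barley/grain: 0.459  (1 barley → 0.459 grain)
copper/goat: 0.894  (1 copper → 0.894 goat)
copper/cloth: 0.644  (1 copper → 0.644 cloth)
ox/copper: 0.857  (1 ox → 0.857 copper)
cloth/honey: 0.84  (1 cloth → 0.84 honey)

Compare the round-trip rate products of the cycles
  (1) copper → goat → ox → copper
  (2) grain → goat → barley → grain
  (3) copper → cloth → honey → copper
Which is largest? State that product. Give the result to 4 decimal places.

0.9575

(1) 0.894 × 1.1 × 0.857 = 0.84277
(2) 4.03 × 0.467 × 0.459 = 0.86384
(3) 0.644 × 0.84 × 1.77 = 0.95750
Highest is cycle (3) at 0.9575 (≤1, no arbitrage).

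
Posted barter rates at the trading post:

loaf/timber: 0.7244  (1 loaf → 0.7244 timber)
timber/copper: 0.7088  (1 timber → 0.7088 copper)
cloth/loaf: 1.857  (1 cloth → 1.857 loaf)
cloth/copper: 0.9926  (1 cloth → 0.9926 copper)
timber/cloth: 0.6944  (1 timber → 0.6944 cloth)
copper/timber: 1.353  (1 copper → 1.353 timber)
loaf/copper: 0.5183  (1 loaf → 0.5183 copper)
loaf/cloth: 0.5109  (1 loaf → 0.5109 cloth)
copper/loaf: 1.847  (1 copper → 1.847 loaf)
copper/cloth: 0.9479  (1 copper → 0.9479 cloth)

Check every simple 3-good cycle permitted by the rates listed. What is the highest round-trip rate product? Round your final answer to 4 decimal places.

0.9484

loaf→timber→copper→loaf: 0.7244 × 0.7088 × 1.847 = 0.94835
loaf→cloth→copper→loaf: 0.5109 × 0.9926 × 1.847 = 0.93665
loaf→timber→cloth→loaf: 0.7244 × 0.6944 × 1.857 = 0.93411
copper→timber→cloth→copper: 1.353 × 0.6944 × 0.9926 = 0.93257
loaf→copper→cloth→loaf: 0.5183 × 0.9479 × 1.857 = 0.91234
Maximum is loaf→timber→copper→loaf at 0.9484; no arbitrage — every cycle loses value.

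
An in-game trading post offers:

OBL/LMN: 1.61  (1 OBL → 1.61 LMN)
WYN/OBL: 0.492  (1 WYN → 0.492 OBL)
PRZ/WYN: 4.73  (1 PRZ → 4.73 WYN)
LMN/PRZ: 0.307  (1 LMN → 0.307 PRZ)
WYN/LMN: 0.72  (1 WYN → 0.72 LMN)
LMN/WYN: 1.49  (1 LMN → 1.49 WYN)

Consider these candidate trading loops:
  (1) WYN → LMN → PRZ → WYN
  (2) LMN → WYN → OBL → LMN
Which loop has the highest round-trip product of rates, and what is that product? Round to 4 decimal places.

(1) 0.72 × 0.307 × 4.73 = 1.04552
(2) 1.49 × 0.492 × 1.61 = 1.18026
Highest is cycle (2) at 1.1803 (>1, arbitrage).

1.1803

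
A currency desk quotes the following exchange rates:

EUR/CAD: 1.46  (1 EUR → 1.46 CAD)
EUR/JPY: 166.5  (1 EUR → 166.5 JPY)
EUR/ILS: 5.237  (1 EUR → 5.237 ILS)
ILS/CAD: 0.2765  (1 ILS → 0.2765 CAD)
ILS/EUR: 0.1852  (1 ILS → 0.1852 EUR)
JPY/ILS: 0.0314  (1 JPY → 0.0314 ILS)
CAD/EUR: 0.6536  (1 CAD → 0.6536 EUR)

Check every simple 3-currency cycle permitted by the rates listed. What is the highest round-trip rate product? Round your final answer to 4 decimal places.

JPY→ILS→EUR→JPY: 0.0314 × 0.1852 × 166.5 = 0.96824
EUR→ILS→CAD→EUR: 5.237 × 0.2765 × 0.6536 = 0.94643
Maximum is JPY→ILS→EUR→JPY at 0.9682; no arbitrage — every cycle loses value.

0.9682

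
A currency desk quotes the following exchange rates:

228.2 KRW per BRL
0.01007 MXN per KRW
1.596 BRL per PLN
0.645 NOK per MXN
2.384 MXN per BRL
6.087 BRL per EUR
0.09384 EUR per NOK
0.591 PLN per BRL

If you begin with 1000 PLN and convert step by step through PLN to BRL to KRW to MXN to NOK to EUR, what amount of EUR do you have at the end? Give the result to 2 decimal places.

221.99

1000 PLN × 1.596 = 1596 BRL
1596 BRL × 228.2 = 364207.2 KRW
364207.2 KRW × 0.01007 = 3667.566504 MXN
3667.566504 MXN × 0.645 = 2365.58039508 NOK
2365.58039508 NOK × 0.09384 = 221.9860642743072 EUR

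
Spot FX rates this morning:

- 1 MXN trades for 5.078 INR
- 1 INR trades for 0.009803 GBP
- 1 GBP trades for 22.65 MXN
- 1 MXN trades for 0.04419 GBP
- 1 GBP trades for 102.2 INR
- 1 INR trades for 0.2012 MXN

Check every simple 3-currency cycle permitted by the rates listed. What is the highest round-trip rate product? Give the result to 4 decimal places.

1.1275

INR→GBP→MXN→INR: 0.009803 × 22.65 × 5.078 = 1.12751
INR→MXN→GBP→INR: 0.2012 × 0.04419 × 102.2 = 0.90866
Maximum is INR→GBP→MXN→INR at 1.1275; arbitrage exists.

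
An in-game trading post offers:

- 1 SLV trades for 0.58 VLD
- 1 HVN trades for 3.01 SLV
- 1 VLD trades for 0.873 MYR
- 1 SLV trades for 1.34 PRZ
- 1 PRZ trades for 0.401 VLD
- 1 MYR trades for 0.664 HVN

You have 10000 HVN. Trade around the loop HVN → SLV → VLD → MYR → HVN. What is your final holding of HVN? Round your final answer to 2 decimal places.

10119.91

10000 HVN × 3.01 = 30100 SLV
30100 SLV × 0.58 = 17458 VLD
17458 VLD × 0.873 = 15240.834 MYR
15240.834 MYR × 0.664 = 10119.913776 HVN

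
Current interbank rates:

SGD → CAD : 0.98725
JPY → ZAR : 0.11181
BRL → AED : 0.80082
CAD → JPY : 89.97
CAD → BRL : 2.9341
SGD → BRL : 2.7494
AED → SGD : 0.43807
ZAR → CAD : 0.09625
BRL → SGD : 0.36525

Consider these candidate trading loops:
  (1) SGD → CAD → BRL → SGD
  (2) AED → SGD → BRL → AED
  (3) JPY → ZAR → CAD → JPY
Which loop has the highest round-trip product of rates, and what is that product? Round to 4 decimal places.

1.0580

(1) 0.98725 × 2.9341 × 0.36525 = 1.05802
(2) 0.43807 × 2.7494 × 0.80082 = 0.96453
(3) 0.11181 × 0.09625 × 89.97 = 0.96823
Highest is cycle (1) at 1.0580 (>1, arbitrage).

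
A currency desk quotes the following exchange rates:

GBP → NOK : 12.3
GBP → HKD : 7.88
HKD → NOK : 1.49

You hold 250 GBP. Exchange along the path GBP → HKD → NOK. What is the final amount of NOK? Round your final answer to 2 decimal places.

2935.30

250 GBP × 7.88 = 1970 HKD
1970 HKD × 1.49 = 2935.3 NOK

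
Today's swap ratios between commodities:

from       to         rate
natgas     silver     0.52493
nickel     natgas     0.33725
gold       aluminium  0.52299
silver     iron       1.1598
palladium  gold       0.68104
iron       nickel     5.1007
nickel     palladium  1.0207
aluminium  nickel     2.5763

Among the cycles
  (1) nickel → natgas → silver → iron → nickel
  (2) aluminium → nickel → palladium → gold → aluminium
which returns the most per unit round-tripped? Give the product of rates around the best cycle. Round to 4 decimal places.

(1) 0.33725 × 0.52493 × 1.1598 × 5.1007 = 1.04729
(2) 2.5763 × 1.0207 × 0.68104 × 0.52299 = 0.93661
Highest is cycle (1) at 1.0473 (>1, arbitrage).

1.0473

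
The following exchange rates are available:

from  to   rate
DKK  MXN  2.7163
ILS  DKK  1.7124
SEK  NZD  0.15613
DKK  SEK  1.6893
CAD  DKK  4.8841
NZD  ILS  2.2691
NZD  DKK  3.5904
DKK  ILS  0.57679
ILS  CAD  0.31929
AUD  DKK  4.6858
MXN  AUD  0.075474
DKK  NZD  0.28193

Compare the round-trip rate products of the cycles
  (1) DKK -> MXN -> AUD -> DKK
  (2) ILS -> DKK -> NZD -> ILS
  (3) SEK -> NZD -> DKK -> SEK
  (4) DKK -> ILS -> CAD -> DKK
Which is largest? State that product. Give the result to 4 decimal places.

(1) 2.7163 × 0.075474 × 4.6858 = 0.96064
(2) 1.7124 × 0.28193 × 2.2691 = 1.09547
(3) 0.15613 × 3.5904 × 1.6893 = 0.94697
(4) 0.57679 × 0.31929 × 4.8841 = 0.89947
Highest is cycle (2) at 1.0955 (>1, arbitrage).

1.0955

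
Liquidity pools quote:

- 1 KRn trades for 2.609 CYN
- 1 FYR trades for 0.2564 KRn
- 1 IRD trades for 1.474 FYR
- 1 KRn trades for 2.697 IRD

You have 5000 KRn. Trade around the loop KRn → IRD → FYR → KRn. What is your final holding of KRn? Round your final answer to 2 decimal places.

5096.43

5000 KRn × 2.697 = 13485 IRD
13485 IRD × 1.474 = 19876.89 FYR
19876.89 FYR × 0.2564 = 5096.434596 KRn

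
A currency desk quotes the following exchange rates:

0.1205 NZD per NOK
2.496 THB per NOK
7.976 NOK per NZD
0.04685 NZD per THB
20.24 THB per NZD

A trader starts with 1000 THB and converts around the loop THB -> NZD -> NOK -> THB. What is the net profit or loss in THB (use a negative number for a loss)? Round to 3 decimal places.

-67.306

1000 THB × 0.04685 = 46.85 NZD
46.85 NZD × 7.976 = 373.6756 NOK
373.6756 NOK × 2.496 = 932.6942976 THB
Net change: 932.6942976 − 1000 = -67.3057024 THB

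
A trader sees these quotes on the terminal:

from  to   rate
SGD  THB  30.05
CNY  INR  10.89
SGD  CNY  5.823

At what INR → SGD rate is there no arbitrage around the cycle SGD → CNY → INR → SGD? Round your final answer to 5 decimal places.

Known legs of the cycle: 5.823 × 10.89 = 63.41247
For no arbitrage the full-cycle product must be 1, so the missing rate is 1 / 63.41247 ≈ 0.0157698.

0.01577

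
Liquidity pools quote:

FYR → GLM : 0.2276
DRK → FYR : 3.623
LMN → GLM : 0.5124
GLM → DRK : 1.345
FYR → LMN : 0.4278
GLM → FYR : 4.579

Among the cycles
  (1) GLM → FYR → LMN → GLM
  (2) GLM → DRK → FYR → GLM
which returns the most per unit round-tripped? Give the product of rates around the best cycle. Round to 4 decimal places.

(1) 4.579 × 0.4278 × 0.5124 = 1.00374
(2) 1.345 × 3.623 × 0.2276 = 1.10908
Highest is cycle (2) at 1.1091 (>1, arbitrage).

1.1091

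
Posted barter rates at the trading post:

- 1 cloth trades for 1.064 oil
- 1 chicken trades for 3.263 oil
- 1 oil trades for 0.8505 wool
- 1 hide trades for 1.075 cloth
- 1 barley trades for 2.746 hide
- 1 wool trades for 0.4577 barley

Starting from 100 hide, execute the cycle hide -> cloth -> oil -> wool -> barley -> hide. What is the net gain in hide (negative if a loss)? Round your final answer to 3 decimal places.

22.266

100 hide × 1.075 = 107.5 cloth
107.5 cloth × 1.064 = 114.38 oil
114.38 oil × 0.8505 = 97.28019 wool
97.28019 wool × 0.4577 = 44.525142963 barley
44.525142963 barley × 2.746 = 122.266042576398 hide
Net change: 122.266042576398 − 100 = 22.266042576398 hide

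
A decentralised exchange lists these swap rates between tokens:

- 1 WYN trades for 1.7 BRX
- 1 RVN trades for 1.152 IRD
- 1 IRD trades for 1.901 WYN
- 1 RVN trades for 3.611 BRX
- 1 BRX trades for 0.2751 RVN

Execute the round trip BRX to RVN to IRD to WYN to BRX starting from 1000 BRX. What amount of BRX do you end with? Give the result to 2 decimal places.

1024.17

1000 BRX × 0.2751 = 275.1 RVN
275.1 RVN × 1.152 = 316.9152 IRD
316.9152 IRD × 1.901 = 602.4557952 WYN
602.4557952 WYN × 1.7 = 1024.17485184 BRX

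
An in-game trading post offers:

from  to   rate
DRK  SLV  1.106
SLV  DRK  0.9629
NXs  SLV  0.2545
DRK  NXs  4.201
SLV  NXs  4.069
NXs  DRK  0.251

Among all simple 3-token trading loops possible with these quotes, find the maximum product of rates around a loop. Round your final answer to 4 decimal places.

SLV→NXs→DRK→SLV: 4.069 × 0.251 × 1.106 = 1.12958
SLV→DRK→NXs→SLV: 0.9629 × 4.201 × 0.2545 = 1.02949
Maximum is SLV→NXs→DRK→SLV at 1.1296; arbitrage exists.

1.1296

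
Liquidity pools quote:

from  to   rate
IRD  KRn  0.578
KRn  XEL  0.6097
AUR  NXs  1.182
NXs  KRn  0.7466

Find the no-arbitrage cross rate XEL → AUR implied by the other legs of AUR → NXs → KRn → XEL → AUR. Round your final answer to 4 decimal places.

1.8586

Known legs of the cycle: 1.182 × 0.7466 × 0.6097 = 0.53804878764
For no arbitrage the full-cycle product must be 1, so the missing rate is 1 / 0.53804878764 ≈ 1.858568.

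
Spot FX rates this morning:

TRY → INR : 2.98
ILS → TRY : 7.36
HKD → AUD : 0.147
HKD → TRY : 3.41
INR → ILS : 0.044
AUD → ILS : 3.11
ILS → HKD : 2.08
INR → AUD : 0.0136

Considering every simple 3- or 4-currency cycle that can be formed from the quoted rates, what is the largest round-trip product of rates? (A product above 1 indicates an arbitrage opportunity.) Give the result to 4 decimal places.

INR→ILS→TRY→INR: 0.044 × 7.36 × 2.98 = 0.96504
HKD→AUD→ILS→HKD: 0.147 × 3.11 × 2.08 = 0.95091
HKD→TRY→INR→ILS→HKD: 3.41 × 2.98 × 0.044 × 2.08 = 0.93001
INR→AUD→ILS→TRY→INR: 0.0136 × 3.11 × 7.36 × 2.98 = 0.92767
Maximum is INR→ILS→TRY→INR at 0.9650; no arbitrage — every cycle loses value.

0.9650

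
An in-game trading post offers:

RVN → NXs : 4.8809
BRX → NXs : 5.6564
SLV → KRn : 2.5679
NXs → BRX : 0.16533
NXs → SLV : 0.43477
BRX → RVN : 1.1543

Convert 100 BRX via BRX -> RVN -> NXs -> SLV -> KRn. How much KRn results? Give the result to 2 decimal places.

100 BRX × 1.1543 = 115.43 RVN
115.43 RVN × 4.8809 = 563.402287 NXs
563.402287 NXs × 0.43477 = 244.95041231899 SLV
244.95041231899 SLV × 2.5679 = 629.008163793934421 KRn

629.01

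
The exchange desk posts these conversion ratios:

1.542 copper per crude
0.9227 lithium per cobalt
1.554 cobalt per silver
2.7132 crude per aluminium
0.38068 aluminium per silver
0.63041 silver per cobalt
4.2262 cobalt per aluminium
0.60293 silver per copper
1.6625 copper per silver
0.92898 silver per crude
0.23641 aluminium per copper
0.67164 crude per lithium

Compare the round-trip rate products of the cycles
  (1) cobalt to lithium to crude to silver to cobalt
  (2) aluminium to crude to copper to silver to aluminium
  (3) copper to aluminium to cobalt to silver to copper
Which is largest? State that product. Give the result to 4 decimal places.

1.0471

(1) 0.9227 × 0.67164 × 0.92898 × 1.554 = 0.89465
(2) 2.7132 × 1.542 × 0.60293 × 0.38068 = 0.96027
(3) 0.23641 × 4.2262 × 0.63041 × 1.6625 = 1.04713
Highest is cycle (3) at 1.0471 (>1, arbitrage).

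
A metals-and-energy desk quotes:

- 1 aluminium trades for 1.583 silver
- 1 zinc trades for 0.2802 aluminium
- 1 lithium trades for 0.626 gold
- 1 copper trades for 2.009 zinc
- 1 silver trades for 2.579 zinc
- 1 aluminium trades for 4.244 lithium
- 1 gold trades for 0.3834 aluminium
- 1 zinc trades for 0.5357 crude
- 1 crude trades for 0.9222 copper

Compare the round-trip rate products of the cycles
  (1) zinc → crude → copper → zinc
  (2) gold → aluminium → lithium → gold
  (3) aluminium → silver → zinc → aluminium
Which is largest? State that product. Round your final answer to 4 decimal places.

(1) 0.5357 × 0.9222 × 2.009 = 0.99249
(2) 0.3834 × 4.244 × 0.626 = 1.01860
(3) 1.583 × 2.579 × 0.2802 = 1.14393
Highest is cycle (3) at 1.1439 (>1, arbitrage).

1.1439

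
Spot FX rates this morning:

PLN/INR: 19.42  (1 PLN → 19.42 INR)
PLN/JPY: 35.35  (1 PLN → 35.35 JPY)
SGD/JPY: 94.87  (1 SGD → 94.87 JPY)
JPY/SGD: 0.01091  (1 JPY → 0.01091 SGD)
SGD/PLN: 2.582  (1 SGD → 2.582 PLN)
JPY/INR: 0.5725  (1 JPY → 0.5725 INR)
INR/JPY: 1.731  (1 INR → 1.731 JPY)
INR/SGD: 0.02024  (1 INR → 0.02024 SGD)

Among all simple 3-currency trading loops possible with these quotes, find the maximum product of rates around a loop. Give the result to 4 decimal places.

1.0993

SGD→JPY→INR→SGD: 94.87 × 0.5725 × 0.02024 = 1.09930
SGD→PLN→INR→SGD: 2.582 × 19.42 × 0.02024 = 1.01488
SGD→PLN→JPY→SGD: 2.582 × 35.35 × 0.01091 = 0.99580
Maximum is SGD→JPY→INR→SGD at 1.0993; arbitrage exists.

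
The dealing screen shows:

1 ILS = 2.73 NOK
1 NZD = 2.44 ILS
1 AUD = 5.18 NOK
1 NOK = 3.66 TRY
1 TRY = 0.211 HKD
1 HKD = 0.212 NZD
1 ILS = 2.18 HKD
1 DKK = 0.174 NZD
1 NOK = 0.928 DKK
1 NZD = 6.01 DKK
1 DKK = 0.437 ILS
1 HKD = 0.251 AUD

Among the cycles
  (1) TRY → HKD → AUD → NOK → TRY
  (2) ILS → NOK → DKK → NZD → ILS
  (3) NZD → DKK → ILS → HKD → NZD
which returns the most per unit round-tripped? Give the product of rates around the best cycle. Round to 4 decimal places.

1.2138

(1) 0.211 × 0.251 × 5.18 × 3.66 = 1.00408
(2) 2.73 × 0.928 × 0.174 × 2.44 = 1.07560
(3) 6.01 × 0.437 × 2.18 × 0.212 = 1.21380
Highest is cycle (3) at 1.2138 (>1, arbitrage).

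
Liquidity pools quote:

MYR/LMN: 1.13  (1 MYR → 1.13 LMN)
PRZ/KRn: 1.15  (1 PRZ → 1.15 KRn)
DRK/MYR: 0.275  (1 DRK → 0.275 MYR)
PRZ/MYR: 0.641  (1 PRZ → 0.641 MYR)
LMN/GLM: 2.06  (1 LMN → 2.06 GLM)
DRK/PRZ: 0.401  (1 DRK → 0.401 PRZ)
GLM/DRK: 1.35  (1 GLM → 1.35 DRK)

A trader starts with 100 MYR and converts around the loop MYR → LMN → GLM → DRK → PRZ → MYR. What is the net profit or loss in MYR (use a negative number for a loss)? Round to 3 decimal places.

100 MYR × 1.13 = 113 LMN
113 LMN × 2.06 = 232.78 GLM
232.78 GLM × 1.35 = 314.253 DRK
314.253 DRK × 0.401 = 126.015453 PRZ
126.015453 PRZ × 0.641 = 80.775905373 MYR
Net change: 80.775905373 − 100 = -19.224094627 MYR

-19.224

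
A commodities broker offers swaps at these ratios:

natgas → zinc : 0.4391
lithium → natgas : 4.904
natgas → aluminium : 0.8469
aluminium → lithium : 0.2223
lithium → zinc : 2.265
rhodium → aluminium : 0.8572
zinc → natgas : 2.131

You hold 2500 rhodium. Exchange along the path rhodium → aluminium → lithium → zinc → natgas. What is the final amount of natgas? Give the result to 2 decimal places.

2500 rhodium × 0.8572 = 2143 aluminium
2143 aluminium × 0.2223 = 476.3889 lithium
476.3889 lithium × 2.265 = 1079.0208585 zinc
1079.0208585 zinc × 2.131 = 2299.3934494635 natgas

2299.39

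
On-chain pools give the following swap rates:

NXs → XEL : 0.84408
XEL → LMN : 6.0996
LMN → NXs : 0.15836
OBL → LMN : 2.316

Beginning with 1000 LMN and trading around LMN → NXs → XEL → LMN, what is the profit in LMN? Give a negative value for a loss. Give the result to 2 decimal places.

-184.68

1000 LMN × 0.15836 = 158.36 NXs
158.36 NXs × 0.84408 = 133.6685088 XEL
133.6685088 XEL × 6.0996 = 815.32443627648 LMN
Net change: 815.32443627648 − 1000 = -184.67556372352 LMN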